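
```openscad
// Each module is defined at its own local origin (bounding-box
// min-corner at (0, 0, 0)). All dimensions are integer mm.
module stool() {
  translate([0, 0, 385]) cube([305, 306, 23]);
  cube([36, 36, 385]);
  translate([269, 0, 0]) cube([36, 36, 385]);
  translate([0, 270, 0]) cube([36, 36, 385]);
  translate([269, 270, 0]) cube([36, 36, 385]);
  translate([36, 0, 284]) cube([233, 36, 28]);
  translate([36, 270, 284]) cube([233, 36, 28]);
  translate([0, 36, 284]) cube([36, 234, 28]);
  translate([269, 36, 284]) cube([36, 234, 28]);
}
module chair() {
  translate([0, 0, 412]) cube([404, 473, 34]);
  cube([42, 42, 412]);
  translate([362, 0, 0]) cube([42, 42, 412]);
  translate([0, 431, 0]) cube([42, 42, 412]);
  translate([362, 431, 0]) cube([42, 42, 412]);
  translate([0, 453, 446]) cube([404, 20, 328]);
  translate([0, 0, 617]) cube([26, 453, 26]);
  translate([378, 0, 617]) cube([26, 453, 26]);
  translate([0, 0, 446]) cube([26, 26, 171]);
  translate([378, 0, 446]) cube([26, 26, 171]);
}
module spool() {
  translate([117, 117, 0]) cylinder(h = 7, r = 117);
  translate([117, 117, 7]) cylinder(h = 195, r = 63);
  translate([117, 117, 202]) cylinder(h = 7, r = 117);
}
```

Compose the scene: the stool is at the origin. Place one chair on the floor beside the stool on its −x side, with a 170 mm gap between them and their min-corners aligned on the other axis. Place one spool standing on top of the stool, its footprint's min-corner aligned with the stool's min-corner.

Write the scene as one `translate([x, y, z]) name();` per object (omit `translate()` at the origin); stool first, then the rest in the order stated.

stool();
translate([-574, 0, 0]) chair();
translate([0, 0, 408]) spool();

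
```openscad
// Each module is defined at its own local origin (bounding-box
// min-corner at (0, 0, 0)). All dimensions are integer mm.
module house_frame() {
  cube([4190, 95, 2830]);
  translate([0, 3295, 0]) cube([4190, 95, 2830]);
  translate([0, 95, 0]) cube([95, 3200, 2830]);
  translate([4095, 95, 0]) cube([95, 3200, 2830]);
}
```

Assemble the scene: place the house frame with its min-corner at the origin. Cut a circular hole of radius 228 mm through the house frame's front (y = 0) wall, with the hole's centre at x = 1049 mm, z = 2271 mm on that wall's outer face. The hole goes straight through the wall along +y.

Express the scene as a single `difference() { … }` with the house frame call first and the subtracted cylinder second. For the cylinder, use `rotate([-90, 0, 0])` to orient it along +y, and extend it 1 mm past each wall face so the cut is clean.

difference() {
  house_frame();
  translate([1049, -1, 2271]) rotate([-90, 0, 0]) cylinder(h = 97, r = 228);
}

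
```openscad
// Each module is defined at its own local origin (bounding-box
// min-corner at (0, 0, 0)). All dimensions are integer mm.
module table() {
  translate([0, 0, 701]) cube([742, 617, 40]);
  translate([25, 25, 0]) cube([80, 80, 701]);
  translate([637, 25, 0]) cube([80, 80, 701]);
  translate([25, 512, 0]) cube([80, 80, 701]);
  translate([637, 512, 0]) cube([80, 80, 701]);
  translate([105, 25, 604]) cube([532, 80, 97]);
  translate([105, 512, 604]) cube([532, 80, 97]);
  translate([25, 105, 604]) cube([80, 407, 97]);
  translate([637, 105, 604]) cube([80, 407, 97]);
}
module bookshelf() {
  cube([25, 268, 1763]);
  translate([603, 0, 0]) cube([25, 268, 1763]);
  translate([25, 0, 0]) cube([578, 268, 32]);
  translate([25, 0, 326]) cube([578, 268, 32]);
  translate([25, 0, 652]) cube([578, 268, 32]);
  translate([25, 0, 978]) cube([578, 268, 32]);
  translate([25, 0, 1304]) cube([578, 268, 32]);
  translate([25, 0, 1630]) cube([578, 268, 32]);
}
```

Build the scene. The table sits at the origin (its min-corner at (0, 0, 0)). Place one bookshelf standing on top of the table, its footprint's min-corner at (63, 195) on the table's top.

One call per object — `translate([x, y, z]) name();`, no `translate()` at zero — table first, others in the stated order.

table();
translate([63, 195, 741]) bookshelf();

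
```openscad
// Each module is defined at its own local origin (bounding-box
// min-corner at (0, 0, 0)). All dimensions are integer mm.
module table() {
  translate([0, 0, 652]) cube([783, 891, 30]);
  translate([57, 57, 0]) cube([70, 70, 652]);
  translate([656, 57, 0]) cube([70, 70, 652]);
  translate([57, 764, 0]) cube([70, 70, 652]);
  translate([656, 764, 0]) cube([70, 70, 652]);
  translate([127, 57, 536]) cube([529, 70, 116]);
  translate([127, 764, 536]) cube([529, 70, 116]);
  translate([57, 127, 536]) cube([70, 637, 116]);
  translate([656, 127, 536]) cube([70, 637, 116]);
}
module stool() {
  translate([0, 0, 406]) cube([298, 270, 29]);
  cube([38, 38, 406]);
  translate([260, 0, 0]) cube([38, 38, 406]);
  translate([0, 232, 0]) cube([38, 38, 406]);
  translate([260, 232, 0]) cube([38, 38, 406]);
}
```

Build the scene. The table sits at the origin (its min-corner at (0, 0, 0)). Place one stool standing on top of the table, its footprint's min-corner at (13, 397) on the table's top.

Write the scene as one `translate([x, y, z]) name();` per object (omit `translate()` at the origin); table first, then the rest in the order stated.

table();
translate([13, 397, 682]) stool();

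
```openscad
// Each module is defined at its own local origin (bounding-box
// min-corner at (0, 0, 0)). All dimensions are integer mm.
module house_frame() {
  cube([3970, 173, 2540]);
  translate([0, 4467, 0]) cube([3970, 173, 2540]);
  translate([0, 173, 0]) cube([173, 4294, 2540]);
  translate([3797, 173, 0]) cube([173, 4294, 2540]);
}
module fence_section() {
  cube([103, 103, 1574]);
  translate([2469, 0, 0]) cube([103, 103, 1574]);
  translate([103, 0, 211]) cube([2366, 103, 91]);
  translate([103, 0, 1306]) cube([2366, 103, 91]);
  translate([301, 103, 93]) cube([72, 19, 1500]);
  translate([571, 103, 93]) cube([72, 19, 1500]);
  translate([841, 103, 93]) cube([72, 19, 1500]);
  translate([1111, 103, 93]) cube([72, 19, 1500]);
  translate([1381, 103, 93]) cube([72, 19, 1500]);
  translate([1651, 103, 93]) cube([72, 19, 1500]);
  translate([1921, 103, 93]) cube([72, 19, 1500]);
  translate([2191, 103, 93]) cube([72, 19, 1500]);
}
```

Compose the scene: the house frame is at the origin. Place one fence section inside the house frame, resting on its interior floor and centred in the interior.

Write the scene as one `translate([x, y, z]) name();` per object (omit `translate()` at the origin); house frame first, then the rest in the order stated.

house_frame();
translate([699, 2259, 0]) fence_section();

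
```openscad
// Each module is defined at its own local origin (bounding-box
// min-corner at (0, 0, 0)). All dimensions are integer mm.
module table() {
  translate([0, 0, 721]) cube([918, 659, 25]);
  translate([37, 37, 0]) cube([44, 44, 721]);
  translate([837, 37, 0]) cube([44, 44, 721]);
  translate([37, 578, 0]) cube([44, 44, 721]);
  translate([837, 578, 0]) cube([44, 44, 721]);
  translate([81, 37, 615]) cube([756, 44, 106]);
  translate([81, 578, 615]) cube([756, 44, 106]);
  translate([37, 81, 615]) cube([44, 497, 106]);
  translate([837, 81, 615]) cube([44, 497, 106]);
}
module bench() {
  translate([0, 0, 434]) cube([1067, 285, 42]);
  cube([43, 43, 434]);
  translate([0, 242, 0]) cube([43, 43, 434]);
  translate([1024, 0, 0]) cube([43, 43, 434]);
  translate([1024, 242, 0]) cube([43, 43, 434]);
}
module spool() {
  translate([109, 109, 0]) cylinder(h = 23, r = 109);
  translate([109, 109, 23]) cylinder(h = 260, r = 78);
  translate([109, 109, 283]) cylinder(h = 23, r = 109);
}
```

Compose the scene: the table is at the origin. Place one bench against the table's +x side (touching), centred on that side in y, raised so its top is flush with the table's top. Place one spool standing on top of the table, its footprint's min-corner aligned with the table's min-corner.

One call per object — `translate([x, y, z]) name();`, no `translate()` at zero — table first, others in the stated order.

table();
translate([918, 187, 270]) bench();
translate([0, 0, 746]) spool();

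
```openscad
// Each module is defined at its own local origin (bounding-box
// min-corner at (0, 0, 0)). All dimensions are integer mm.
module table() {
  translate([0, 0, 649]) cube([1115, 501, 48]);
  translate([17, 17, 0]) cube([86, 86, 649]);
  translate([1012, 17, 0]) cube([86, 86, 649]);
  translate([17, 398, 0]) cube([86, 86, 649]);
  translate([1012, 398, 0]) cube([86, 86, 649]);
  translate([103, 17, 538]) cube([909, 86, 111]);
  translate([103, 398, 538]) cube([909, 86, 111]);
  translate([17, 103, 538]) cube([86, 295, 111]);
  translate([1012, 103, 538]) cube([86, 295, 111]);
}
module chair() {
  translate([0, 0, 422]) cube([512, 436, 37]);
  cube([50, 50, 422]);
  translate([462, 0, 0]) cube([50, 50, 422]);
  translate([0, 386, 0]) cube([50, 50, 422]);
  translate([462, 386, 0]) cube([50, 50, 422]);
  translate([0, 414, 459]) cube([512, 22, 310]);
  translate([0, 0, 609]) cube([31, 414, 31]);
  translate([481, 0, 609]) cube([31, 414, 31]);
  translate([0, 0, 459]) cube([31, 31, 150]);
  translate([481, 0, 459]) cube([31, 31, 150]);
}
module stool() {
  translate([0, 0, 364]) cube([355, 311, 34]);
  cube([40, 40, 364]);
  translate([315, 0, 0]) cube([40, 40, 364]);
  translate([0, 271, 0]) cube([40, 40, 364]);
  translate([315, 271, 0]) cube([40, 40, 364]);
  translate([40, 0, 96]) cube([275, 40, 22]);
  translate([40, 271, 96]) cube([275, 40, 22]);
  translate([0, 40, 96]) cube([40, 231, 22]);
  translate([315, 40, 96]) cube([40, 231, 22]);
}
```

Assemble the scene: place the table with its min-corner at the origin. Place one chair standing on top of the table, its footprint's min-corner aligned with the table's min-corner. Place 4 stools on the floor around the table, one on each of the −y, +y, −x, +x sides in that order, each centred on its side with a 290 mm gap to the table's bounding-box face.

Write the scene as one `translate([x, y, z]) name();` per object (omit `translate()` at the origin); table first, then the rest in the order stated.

table();
translate([0, 0, 697]) chair();
translate([380, -601, 0]) stool();
translate([380, 791, 0]) stool();
translate([-645, 95, 0]) stool();
translate([1405, 95, 0]) stool();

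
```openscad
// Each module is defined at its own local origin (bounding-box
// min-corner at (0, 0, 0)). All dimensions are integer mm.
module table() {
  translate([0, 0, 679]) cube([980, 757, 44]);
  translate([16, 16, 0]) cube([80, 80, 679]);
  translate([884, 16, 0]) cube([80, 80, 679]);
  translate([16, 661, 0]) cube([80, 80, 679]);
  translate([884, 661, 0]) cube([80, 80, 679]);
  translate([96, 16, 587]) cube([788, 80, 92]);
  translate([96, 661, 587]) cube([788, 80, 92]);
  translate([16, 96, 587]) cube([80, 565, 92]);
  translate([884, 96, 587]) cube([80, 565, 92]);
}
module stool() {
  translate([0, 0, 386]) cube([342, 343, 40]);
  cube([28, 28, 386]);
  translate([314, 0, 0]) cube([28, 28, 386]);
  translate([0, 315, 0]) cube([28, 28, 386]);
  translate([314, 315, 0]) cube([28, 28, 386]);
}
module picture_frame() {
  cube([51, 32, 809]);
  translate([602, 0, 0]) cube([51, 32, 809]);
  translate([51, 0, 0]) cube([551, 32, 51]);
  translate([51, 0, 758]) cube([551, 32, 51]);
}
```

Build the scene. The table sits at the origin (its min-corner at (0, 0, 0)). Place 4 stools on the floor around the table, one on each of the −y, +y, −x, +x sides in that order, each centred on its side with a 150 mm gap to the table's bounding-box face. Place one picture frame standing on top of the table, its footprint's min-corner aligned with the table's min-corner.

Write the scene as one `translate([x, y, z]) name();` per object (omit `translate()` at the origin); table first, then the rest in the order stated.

table();
translate([319, -493, 0]) stool();
translate([319, 907, 0]) stool();
translate([-492, 207, 0]) stool();
translate([1130, 207, 0]) stool();
translate([0, 0, 723]) picture_frame();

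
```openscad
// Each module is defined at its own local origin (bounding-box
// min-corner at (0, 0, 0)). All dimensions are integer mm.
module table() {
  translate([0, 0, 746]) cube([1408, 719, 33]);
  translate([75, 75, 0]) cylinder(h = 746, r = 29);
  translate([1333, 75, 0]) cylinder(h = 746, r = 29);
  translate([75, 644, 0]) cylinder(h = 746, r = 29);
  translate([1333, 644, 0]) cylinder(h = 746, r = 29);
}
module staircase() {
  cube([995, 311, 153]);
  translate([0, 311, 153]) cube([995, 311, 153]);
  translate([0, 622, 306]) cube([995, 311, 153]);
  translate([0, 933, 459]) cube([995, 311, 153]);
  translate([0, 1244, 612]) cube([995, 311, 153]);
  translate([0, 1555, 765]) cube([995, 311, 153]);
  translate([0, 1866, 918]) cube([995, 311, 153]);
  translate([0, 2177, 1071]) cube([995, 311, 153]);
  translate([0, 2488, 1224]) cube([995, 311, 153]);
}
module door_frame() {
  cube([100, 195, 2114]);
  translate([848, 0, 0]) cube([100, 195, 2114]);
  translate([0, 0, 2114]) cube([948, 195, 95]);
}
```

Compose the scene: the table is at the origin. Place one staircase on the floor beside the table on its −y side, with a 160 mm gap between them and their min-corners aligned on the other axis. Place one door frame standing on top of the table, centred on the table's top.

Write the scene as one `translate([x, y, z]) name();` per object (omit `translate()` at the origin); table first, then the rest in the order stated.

table();
translate([0, -2959, 0]) staircase();
translate([230, 262, 779]) door_frame();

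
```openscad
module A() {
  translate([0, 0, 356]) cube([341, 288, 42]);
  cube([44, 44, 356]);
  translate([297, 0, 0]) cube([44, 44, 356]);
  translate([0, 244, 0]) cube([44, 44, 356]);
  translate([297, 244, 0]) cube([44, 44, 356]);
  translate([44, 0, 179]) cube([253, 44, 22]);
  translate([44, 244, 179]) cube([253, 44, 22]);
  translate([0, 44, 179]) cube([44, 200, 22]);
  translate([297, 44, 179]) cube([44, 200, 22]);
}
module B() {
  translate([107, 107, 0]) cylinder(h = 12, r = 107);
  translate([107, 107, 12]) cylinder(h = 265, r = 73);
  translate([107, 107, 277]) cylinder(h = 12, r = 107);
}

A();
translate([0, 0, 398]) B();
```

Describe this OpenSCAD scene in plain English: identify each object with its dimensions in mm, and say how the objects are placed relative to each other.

A is a four-legged stool. The seat is a 341×288×42 mm slab whose top surface is at z = 398 mm; four square legs, each 44×44 mm in cross-section, run from the floor (z = 0) to the underside of the seat, each flush with a corner of the seat. Four stretchers, 44 mm wide and 22 mm tall, connect adjacent legs with their undersides at z = 179 mm, each running between the inner faces of the legs it joins and aligned with the legs' outer faces on the other axis.

B is a spool: two coaxial disc flanges of radius 107 mm and thickness 12 mm, joined by a core cylinder of radius 73 mm and height 265 mm. The lower flange rests on z = 0 and the three cylinders share a vertical axis.

The spool is on top of the stool.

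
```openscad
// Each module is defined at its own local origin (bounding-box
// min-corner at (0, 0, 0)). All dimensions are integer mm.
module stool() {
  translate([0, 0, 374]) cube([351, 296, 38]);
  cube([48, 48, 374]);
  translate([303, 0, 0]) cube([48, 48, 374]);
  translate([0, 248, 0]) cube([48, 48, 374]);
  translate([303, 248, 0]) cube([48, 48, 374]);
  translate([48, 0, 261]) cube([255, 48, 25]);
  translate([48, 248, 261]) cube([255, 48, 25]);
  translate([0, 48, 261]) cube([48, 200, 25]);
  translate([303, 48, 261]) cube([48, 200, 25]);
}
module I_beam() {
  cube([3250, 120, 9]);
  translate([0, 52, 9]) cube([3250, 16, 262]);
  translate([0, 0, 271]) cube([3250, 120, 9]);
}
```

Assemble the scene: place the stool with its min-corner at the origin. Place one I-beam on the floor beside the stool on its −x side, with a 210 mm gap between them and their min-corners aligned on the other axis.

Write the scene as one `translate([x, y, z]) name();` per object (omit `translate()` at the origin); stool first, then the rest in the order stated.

stool();
translate([-3460, 0, 0]) I_beam();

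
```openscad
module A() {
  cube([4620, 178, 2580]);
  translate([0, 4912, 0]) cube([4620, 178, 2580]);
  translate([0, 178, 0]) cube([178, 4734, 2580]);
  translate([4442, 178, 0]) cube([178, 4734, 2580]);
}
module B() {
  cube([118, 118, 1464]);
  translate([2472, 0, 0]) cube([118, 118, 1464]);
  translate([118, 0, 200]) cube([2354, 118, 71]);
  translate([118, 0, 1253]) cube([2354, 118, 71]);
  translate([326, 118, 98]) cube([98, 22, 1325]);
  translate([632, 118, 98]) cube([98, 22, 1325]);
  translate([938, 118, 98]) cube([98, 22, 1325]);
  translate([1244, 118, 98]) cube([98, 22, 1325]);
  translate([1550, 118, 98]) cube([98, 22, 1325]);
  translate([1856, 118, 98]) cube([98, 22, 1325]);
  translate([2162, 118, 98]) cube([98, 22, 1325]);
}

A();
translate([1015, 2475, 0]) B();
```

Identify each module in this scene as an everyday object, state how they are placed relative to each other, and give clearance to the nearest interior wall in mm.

Clearances: x = 837, y = 2297; minimum 837 mm.

A is a house frame. B is a fence section. The fence section sits inside the house frame, centred. The clearance to the nearest interior wall is 837 mm.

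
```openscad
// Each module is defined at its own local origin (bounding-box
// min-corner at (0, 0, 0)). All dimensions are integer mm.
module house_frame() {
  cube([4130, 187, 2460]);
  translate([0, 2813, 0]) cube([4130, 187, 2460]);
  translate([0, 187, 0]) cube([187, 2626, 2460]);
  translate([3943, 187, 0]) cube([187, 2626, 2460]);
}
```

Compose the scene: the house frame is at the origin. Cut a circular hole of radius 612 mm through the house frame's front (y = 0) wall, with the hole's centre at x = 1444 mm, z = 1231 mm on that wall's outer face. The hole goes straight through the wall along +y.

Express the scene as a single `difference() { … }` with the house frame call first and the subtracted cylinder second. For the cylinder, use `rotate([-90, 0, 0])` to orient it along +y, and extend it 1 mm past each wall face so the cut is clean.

difference() {
  house_frame();
  translate([1444, -1, 1231]) rotate([-90, 0, 0]) cylinder(h = 189, r = 612);
}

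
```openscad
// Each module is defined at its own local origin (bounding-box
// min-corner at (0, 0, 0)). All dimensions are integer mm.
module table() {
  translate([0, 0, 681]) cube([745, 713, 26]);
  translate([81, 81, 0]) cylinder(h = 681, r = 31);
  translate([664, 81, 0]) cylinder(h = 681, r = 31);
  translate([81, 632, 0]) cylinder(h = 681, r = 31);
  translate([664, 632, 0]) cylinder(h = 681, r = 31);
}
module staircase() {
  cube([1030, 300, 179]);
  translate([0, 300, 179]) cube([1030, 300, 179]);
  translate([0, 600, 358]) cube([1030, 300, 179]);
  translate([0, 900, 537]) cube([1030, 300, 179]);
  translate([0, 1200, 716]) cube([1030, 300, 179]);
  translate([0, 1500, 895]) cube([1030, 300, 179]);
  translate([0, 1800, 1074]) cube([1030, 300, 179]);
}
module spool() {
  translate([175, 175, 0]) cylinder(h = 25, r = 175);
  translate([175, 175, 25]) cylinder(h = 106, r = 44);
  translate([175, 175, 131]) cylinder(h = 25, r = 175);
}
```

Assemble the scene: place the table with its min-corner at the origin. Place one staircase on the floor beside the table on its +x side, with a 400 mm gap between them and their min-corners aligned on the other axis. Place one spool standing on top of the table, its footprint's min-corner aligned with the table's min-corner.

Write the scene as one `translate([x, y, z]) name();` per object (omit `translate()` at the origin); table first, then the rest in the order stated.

table();
translate([1145, 0, 0]) staircase();
translate([0, 0, 707]) spool();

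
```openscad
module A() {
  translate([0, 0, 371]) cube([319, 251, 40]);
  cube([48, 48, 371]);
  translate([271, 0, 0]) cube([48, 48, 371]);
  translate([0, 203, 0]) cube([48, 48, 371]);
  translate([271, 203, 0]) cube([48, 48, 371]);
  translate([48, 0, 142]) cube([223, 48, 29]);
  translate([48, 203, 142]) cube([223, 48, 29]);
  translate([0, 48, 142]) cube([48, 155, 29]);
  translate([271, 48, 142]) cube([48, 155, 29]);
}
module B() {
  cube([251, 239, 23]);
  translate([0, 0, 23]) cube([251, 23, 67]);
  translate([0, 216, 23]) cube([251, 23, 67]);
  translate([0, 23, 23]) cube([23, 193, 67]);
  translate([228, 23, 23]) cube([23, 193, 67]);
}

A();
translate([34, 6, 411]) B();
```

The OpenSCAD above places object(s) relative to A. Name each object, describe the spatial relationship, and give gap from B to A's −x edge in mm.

A is a stool. B is an open box. The open box is on top of the stool, centred. The gap from the open box to the stool's −x edge is 34 mm.

The open box's min-x is at 34; the stool's min-x is 0; gap = 34 mm.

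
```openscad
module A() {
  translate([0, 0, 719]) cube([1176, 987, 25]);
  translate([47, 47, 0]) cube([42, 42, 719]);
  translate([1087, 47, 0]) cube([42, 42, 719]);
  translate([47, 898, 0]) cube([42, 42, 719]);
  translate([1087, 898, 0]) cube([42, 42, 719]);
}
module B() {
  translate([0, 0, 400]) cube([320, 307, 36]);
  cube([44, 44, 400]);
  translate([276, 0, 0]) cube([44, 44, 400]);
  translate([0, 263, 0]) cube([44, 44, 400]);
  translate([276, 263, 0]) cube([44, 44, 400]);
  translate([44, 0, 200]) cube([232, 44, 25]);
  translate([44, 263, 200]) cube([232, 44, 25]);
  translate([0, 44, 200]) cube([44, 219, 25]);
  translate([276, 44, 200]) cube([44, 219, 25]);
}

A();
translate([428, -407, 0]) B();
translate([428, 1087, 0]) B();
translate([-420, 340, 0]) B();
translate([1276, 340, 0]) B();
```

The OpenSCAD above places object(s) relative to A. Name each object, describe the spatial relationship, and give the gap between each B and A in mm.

Each stool's nearest face is 100 mm from the table's bounding box.

A is a table. B is a stool. Four stools sit around the table at the −y, +y, −x, +x sides. The gap between each stool and the table is 100 mm.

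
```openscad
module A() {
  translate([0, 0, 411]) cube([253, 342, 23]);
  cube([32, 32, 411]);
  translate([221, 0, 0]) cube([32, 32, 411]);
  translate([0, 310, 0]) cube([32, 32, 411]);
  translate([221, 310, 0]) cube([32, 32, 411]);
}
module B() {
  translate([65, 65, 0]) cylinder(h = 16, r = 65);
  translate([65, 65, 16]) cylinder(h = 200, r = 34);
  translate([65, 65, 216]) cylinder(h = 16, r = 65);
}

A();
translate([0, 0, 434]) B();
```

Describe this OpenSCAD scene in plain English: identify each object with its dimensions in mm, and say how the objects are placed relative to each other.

A is a simple wooden stool: a rectangular seat 253 mm (x) by 342 mm (y), 23 mm thick, top face at z = 434 mm, on four square legs, each 32×32 mm in cross-section. The legs rest on z = 0, each flush with a corner of the seat.

B is a spool: two coaxial disc flanges of radius 65 mm and thickness 16 mm, joined by a core cylinder of radius 34 mm and height 200 mm. The lower flange rests on z = 0 and the three cylinders share a vertical axis.

The spool is on top of the stool.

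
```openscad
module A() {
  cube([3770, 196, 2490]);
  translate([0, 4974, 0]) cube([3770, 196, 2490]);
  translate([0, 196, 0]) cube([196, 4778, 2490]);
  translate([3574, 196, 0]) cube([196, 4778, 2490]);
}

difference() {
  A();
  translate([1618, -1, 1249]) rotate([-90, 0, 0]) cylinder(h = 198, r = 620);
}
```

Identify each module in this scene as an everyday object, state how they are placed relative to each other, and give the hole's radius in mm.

The subtracted cylinder has r = 620 mm.

A is a house frame. The house frame has a circular hole through its front wall. The hole's radius is 620 mm.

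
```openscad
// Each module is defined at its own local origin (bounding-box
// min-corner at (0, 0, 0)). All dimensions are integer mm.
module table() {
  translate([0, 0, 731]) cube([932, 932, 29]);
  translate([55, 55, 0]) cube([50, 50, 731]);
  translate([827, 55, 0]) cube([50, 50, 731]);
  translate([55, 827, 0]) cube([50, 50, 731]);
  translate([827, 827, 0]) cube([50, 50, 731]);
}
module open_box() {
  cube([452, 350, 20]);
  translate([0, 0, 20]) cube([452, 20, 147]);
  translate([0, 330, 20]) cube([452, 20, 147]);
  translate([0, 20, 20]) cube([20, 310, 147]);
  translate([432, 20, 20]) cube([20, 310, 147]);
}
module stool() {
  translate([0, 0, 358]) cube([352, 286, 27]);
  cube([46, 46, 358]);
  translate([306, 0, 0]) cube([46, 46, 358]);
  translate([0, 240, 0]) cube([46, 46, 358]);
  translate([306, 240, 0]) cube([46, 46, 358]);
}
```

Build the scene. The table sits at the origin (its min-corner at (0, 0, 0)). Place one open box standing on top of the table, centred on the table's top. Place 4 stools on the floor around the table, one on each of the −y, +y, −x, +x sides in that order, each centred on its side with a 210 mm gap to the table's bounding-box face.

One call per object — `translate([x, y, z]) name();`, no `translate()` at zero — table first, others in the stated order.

table();
translate([240, 291, 760]) open_box();
translate([290, -496, 0]) stool();
translate([290, 1142, 0]) stool();
translate([-562, 323, 0]) stool();
translate([1142, 323, 0]) stool();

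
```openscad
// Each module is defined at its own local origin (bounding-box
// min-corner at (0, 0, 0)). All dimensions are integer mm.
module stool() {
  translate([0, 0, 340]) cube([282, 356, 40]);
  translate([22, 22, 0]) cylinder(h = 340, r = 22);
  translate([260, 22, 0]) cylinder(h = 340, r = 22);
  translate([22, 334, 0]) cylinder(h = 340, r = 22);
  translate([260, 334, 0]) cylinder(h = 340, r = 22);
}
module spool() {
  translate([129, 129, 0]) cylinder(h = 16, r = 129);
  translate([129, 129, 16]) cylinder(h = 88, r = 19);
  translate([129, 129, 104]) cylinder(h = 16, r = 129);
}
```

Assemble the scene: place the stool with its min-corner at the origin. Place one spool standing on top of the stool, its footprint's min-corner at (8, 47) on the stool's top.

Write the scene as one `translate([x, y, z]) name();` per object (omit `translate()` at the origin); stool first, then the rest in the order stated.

stool();
translate([8, 47, 380]) spool();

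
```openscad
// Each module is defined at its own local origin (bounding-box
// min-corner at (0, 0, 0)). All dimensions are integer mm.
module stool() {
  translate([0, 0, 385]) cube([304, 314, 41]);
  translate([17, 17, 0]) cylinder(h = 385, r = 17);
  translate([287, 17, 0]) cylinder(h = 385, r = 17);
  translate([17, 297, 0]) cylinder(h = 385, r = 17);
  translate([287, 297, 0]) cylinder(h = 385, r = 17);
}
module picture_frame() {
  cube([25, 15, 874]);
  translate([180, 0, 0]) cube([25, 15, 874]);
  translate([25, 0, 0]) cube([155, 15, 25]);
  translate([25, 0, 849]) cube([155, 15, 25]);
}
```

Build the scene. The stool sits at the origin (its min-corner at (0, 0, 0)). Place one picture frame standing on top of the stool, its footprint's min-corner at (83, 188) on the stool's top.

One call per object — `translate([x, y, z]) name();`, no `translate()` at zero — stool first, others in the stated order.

stool();
translate([83, 188, 426]) picture_frame();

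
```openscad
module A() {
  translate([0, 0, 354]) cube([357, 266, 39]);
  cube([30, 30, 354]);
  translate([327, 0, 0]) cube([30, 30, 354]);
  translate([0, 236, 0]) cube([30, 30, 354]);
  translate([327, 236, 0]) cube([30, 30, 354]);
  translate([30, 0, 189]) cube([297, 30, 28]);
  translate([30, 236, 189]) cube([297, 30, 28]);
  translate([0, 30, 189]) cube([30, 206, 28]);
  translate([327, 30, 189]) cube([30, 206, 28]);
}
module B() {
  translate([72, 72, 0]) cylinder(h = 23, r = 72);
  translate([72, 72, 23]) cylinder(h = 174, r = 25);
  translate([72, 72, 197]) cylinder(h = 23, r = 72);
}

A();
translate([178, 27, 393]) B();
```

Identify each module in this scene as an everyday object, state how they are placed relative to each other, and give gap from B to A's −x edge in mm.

The spool's min-x is at 178; the stool's min-x is 0; gap = 178 mm.

A is a stool. B is a spool. The spool is on top of the stool. The gap from the spool to the stool's −x edge is 178 mm.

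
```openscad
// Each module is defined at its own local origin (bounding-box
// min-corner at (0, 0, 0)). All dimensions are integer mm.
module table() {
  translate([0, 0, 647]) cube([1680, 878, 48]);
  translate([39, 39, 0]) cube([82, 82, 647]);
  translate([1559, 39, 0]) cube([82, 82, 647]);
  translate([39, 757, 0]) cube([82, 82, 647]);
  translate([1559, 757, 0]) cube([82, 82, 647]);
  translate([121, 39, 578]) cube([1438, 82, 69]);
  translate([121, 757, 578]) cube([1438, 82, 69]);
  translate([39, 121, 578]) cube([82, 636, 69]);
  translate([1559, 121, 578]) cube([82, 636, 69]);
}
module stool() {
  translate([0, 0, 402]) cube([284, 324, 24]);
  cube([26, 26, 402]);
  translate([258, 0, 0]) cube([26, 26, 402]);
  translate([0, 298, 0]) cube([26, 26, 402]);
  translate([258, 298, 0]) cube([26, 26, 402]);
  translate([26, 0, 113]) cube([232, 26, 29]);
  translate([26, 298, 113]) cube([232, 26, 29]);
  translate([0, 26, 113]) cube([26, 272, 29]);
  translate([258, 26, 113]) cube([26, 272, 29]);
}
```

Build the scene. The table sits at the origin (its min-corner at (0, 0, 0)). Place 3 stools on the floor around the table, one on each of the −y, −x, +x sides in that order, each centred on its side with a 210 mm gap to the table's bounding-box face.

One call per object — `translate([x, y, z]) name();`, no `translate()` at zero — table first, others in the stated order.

table();
translate([698, -534, 0]) stool();
translate([-494, 277, 0]) stool();
translate([1890, 277, 0]) stool();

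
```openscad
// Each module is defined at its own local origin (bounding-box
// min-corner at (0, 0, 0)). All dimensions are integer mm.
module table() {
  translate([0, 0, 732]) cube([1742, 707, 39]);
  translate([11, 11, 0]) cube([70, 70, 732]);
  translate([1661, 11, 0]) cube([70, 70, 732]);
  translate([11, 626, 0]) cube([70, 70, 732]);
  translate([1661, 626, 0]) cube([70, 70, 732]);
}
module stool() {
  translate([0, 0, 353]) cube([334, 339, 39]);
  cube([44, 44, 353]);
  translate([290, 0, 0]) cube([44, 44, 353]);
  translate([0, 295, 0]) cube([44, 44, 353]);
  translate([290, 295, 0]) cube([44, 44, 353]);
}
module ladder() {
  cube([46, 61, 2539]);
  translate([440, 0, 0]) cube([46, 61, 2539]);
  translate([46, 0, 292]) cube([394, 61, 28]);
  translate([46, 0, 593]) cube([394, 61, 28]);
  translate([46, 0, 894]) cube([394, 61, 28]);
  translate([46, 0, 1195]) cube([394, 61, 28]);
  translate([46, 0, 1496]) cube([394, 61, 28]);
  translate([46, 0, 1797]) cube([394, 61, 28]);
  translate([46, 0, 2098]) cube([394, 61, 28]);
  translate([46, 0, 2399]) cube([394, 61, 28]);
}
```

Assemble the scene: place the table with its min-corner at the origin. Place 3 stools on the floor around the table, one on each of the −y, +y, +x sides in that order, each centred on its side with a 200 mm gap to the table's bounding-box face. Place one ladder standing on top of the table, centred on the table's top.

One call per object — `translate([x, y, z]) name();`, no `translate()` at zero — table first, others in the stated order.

table();
translate([704, -539, 0]) stool();
translate([704, 907, 0]) stool();
translate([1942, 184, 0]) stool();
translate([628, 323, 771]) ladder();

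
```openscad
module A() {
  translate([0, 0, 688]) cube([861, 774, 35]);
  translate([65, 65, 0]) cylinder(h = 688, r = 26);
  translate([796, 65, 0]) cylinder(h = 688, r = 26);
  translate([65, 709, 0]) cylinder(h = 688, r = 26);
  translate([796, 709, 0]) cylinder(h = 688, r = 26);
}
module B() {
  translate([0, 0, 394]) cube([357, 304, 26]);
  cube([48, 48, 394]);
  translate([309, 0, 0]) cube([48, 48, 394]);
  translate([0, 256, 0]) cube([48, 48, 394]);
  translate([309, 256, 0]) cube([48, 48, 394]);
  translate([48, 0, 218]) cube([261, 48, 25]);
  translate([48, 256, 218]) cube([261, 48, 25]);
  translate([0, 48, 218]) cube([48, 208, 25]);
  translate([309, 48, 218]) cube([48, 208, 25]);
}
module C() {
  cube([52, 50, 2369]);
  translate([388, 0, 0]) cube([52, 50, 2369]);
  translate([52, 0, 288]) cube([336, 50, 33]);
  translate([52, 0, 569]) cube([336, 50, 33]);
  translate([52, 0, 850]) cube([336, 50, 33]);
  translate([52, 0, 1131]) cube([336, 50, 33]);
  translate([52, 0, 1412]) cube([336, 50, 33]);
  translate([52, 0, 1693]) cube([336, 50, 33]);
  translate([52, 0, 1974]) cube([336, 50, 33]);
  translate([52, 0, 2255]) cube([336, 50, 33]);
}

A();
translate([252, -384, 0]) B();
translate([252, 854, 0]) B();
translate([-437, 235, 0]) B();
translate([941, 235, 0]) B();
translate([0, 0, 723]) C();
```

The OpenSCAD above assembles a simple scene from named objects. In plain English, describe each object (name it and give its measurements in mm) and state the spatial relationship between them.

A is a rectangular dining table. The top is 861×774×35 mm with its upper surface at z = 723 mm. It stands on four round legs of 52 mm diameter, each leg's bounding box inset 39 mm from the nearest pair of top edges, running from the floor to the underside of the top.

B is a four-legged stool. The seat is a 357×304×26 mm slab whose top surface is at z = 420 mm; four square legs, each 48×48 mm in cross-section, run from the floor (z = 0) to the underside of the seat, each flush with a corner of the seat. Four stretchers, 48 mm wide and 25 mm tall, connect adjacent legs with their undersides at z = 218 mm, each running between the inner faces of the legs it joins and aligned with the legs' outer faces on the other axis.

C is a straight ladder. Two 52×50 mm vertical rails, 2369 mm tall, stand 440 mm apart (outside-to-outside) with their front faces coplanar on the −y side. 8 rungs, each 50 mm deep and 33 mm tall, span between the inner faces of the rails, front faces flush with the rails. The lowest rung's underside is at z = 288 mm and rungs are spaced 281 mm apart (underside to underside).

Four stools sit around the table at the −y, +y, −x, +x sides. The ladder is on top of the table.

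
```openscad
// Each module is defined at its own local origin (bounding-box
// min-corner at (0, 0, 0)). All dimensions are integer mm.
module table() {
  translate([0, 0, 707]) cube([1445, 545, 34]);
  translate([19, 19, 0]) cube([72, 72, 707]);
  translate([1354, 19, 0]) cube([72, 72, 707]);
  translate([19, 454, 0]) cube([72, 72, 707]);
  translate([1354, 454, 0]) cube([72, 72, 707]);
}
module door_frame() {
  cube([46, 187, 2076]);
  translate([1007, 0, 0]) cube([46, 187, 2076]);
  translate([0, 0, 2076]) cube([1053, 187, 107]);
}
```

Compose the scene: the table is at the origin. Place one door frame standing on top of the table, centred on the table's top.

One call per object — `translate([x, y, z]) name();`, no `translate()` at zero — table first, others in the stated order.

table();
translate([196, 179, 741]) door_frame();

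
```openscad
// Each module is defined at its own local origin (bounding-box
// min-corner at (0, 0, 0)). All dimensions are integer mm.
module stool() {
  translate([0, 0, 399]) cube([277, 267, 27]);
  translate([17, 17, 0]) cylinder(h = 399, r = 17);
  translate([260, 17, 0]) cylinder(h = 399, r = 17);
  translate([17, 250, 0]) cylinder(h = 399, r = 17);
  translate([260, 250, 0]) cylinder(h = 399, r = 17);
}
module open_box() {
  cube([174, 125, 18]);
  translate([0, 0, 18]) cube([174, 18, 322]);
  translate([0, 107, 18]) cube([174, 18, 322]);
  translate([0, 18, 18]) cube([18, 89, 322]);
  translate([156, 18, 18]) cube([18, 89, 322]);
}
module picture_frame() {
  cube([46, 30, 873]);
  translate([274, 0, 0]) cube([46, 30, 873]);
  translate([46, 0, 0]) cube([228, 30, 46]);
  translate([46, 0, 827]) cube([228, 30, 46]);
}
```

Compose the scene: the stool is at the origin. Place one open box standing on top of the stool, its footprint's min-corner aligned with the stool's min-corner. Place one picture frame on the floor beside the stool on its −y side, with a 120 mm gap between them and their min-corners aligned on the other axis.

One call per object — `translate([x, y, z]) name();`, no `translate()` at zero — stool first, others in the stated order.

stool();
translate([0, 0, 426]) open_box();
translate([0, -150, 0]) picture_frame();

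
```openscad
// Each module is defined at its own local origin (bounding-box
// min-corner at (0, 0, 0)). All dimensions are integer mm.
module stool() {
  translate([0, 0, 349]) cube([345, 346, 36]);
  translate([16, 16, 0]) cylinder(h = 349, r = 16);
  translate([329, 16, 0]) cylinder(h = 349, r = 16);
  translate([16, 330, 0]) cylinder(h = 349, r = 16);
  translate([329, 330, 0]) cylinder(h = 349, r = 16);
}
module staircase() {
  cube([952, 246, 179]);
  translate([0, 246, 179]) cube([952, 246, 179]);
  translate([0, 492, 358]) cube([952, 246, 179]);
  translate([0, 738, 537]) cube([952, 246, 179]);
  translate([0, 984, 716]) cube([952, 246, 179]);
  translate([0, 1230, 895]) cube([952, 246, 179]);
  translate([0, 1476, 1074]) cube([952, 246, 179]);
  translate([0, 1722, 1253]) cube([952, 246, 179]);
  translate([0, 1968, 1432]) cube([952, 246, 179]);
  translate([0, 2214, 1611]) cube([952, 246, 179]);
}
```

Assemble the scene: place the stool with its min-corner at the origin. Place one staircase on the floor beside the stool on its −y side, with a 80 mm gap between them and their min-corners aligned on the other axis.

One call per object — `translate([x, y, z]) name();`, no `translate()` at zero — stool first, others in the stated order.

stool();
translate([0, -2540, 0]) staircase();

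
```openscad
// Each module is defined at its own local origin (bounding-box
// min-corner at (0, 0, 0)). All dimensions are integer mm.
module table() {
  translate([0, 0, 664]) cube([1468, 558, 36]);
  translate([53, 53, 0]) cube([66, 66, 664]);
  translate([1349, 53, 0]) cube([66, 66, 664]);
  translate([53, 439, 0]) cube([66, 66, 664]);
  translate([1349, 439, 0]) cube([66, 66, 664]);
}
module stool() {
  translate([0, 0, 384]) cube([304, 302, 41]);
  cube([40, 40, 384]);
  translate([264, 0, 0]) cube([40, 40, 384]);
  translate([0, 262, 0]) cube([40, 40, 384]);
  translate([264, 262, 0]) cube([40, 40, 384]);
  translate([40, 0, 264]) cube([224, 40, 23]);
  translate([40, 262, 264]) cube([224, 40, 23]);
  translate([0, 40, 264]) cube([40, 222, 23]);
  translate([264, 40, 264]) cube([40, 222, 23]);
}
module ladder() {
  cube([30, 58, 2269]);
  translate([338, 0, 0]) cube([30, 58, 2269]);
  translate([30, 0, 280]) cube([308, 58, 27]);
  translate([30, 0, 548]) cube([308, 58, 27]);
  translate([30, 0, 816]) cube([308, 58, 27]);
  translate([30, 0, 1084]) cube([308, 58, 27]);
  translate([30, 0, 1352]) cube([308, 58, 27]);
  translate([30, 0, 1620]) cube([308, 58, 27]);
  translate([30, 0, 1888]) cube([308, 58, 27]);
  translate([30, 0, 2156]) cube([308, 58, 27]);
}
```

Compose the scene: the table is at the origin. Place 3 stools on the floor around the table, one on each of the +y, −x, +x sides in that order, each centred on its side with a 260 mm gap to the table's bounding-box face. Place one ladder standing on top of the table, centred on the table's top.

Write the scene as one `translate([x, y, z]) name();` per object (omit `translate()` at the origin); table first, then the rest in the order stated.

table();
translate([582, 818, 0]) stool();
translate([-564, 128, 0]) stool();
translate([1728, 128, 0]) stool();
translate([550, 250, 700]) ladder();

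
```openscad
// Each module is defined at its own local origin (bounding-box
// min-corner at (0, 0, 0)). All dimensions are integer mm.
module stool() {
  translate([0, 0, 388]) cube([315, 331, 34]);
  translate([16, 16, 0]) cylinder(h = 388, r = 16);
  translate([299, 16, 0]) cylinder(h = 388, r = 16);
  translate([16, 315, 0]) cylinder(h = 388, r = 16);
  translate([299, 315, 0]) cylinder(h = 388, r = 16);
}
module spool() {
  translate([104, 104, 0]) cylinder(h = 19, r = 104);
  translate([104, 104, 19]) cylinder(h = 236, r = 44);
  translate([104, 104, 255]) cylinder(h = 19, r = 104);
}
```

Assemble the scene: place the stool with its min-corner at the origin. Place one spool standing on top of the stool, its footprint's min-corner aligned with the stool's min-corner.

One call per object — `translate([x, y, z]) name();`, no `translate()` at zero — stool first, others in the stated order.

stool();
translate([0, 0, 422]) spool();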